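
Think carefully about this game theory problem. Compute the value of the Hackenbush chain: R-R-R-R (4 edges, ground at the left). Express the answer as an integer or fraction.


Edges (from ground): R-R-R-R
By Berlekamp's sign-expansion rule, a Blue-Red Hackenbush stalk has the value of the surreal number whose sign sequence is the edge sequence with B -> + and R -> -.
Sign sequence: ----
Trace the sign expansion in the surreal number tree, starting from 0:
Edge 1: R (sign -) -> bounds (-inf, 0), value = -1
Edge 2: R (sign -) -> bounds (-inf, -1), value = -2
Edge 3: R (sign -) -> bounds (-inf, -2), value = -3
Edge 4: R (sign -) -> bounds (-inf, -3), value = -4
Game value = -4

-4


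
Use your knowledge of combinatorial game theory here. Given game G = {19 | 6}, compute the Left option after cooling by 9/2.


Original game: {19 | 6} (a switch {a | b} with a > b).
Cooling by t (for t below the temperature (a - b)/2 = 13/2) taxes each move by t: {a | b} cooled by t is {a - t | b + t}.
Cooling amount: t = 9/2
Cooled Left option: 19 - 9/2 = 29/2
Cooled Right option: 6 + 9/2 = 21/2
Cooled game: {29/2 | 21/2}
Left option = 29/2

29/2


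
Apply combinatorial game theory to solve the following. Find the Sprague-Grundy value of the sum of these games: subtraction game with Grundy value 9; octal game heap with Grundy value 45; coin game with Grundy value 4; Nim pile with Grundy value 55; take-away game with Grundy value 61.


By the Sprague-Grundy theorem, the Grundy value of a sum of games is the XOR of individual Grundy values.
subtraction game: Grundy value = 9. Running XOR: 0 XOR 9 = 9
octal game heap: Grundy value = 45. Running XOR: 9 XOR 45 = 36
coin game: Grundy value = 4. Running XOR: 36 XOR 4 = 32
Nim pile: Grundy value = 55. Running XOR: 32 XOR 55 = 23
take-away game: Grundy value = 61. Running XOR: 23 XOR 61 = 42
The combined Grundy value is 42.

42


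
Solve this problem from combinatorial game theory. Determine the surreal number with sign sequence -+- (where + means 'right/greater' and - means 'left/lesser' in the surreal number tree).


Sign expansion: -+-
Rule: track bounds (lo, hi), initially (-inf, +inf). On '+', the current value becomes lo and we move to the simplest number in (value, hi): value + 1 if hi = +inf, otherwise the midpoint (value + hi)/2. On '-', the current value becomes hi and we move to value - 1 if lo = -inf, otherwise the midpoint (lo + value)/2.
Start at 0.
Step 1: sign = -, move left. Bounds: (-inf, 0). Value = -1
Step 2: sign = +, move right. Bounds: (-1, 0). Value = -1/2
Step 3: sign = -, move left. Bounds: (-1, -1/2). Value = -3/4
The surreal number with sign expansion -+- is -3/4.

-3/4


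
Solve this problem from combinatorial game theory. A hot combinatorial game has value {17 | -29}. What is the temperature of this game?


The game is {17 | -29}, a switch {a | b} with numbers a > b.
Cooling {a | b} by t gives {a - t | b + t}, which stops being hot when a - t = b + t, i.e. at t = (a - b)/2. So the temperature of a switch is (a - b)/2.
Temperature = (Left option - Right option) / 2
= (17 - (-29)) / 2
= 46 / 2
= 23

23


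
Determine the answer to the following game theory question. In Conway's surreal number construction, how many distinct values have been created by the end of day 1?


Day 0: {|} = 0 is born. Count = 1.
Day n: the number of surreal numbers born by day n is 2^(n+1) - 1.
By day 0: 2^1 - 1 = 1
By day 1: 2^2 - 1 = 3
By day 1: 3 surreal numbers.

3


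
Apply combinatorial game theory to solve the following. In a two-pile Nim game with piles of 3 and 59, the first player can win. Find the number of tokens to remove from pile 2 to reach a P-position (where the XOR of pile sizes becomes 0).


Piles: 3 and 59
Current XOR: 3 XOR 59 = 56 (non-zero, so this is an N-position).
To make the XOR zero, we need to find a move that balances the piles.
For pile 2 (size 59): target = 59 XOR 56 = 3
We reduce pile 2 from 59 to 3.
Tokens removed: 59 - 3 = 56
Verification: 3 XOR 3 = 0

56


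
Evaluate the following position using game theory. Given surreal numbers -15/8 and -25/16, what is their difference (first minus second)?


x = -15/8, y = -25/16
Converting to common denominator: 16
x = -30/16, y = -25/16
x - y = -15/8 - -25/16 = -5/16

-5/16


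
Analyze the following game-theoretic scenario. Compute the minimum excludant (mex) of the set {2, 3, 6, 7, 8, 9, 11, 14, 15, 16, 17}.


Set = {2, 3, 6, 7, 8, 9, 11, 14, 15, 16, 17}
0 is NOT in the set. This is the mex.
mex = 0

0


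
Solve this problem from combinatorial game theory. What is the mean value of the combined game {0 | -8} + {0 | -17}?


G1 = {0 | -8}, G2 = {0 | -17}
Each is a switch {a | b} with numbers a > b; its mean value is (a + b)/2, and mean value is additive over game sums: m(G1 + G2) = m(G1) + m(G2).
Mean of G1 = (0 + (-8))/2 = -8/2 = -4
Mean of G2 = (0 + (-17))/2 = -17/2 = -17/2
Mean of G1 + G2 = -4 + -17/2 = -25/2

-25/2


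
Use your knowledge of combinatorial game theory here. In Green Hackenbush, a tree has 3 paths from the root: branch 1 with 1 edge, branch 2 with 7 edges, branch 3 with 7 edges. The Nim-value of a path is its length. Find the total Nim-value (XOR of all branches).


The tree has 3 branches from the ground vertex.
In Green Hackenbush, the Nim-value of a simple path of length k is k.
Branch 1: length 1, Nim-value = 1
Branch 2: length 7, Nim-value = 7
Branch 3: length 7, Nim-value = 7
Total Nim-value = XOR of all branch values:
0 XOR 1 = 1
1 XOR 7 = 6
6 XOR 7 = 1
Nim-value of the tree = 1

1


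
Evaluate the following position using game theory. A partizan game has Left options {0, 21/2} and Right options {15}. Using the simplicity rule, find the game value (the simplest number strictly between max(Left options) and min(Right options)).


Left options: {0, 21/2}, max = 21/2
Right options: {15}, min = 15
All options are numbers and max(Left) < min(Right), so by the simplicity theorem the value is the simplest (earliest-born) number strictly between 21/2 and 15.
Integers 11 through 14 all lie strictly between 21/2 and 15.
Among integers, the simplest (lowest birthday = smallest |n|; 0 is born on day 0, +-n on day n) is 11.
No non-integer in the interval can be simpler: if x is a non-integer in the interval, then floor(x) or ceil(x) also lies in the interval (the interval contains an integer), and both are proper prefixes of x's sign expansion, i.e. born earlier. So the game value is 11.
Game value = 11

11


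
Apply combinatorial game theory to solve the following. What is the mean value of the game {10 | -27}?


Game = {10 | -27}, a switch {a | b} with numbers a > b.
Its thermograph has left wall a - t and right wall b + t, which meet at t = (a - b)/2, where both equal (a + b)/2. So the mast (mean value) is at (a + b)/2.
Mean = (10 + (-27))/2 = -17/2 = -17/2

-17/2


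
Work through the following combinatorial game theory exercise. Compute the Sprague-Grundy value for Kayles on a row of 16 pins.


Kayles: a move removes 1 or 2 adjacent pins from a contiguous row.
Removing pins from a row of k leaves two independent rows (a, b) with a + b = k - 1 (one pin) or a + b = k - 2 (two pins); an end removal gives a = 0.
By Sprague-Grundy, G(k) = mex{ G(a) XOR G(b) } over all these splits. G(0) = 0.
G(1): splits (0,0):0^0=0 -> mex({0}) = 1
G(2): splits (0,1):0^1=1 (0,0):0^0=0 -> mex({0, 1}) = 2
G(3): splits (0,2):0^2=2 (1,1):1^1=0 (0,1):0^1=1 -> mex({0, 1, 2}) = 3
G(4): splits (0,3):0^3=3 (1,2):1^2=3 (0,2):0^2=2 (1,1):1^1=0 -> mex({0, 2, 3}) = 1
G(5): splits (0,4):0^1=1 (1,3):1^3=2 (2,2):2^2=0 (0,3):0^3=3 (1,2):1^2=3 -> mex({0, 1, 2, 3}) = 4
G(6) = mex({0, 1, 2, 4}) = 3
G(7) = mex({0, 1, 3, 4, 5}) = 2
G(8) = mex({0, 2, 3, 5, 6}) = 1
G(9) = mex({0, 1, 2, 3, 6, 7}) = 4
G(10) = mex({0, 1, 3, 4, 5, 7}) = 2
G(11) = mex({0, 1, 2, 3, 4, 5}) = 6
G(12) = mex({0, 1, 2, 3, 5, 6, 7}) = 4
G(13) = mex({0, 2, 3, 4, 6, 7}) = 1
G(14) = mex({0, 1, 4, 5, 6, 7}) = 2
G(15) = mex({0, 1, 2, 3, 4, 5, 6}) = 7
G(16) = mex({0, 2, 3, 5, 6, 7}) = 1
Therefore G(16) = 1.

1


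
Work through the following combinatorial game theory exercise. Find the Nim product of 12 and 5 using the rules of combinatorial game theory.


Nim multiplication is bilinear over XOR: (u XOR v) * w = (u*w) XOR (v*w).
So we split each operand into its bit components and XOR the pairwise Nim products.
12 = 4 + 8 (as XOR of powers of 2).
5 = 1 + 4 (as XOR of powers of 2).
Using the standard Nim-product table on single bits:
  2*2 = 3,   2*4 = 8,   2*8 = 12,
  4*4 = 6,   4*8 = 11,  8*8 = 13,
and  1*x = x (identity), k*l = l*k (commutative).
Pairwise Nim products:
  4 * 1 = 4
  4 * 4 = 6
  8 * 1 = 8
  8 * 4 = 11
XOR them: 4 XOR 6 XOR 8 XOR 11 = 1.
Result: 12 * 5 = 1 (in Nim).

1


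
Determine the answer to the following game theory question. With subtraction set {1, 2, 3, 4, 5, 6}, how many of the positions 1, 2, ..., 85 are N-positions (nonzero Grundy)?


Subtraction set S = {1, 2, 3, 4, 5, 6}, so G(n) = n mod 7.
G(n) = 0 when n is a multiple of 7.
Multiples of 7 in [1, 85]: 12
N-positions (nonzero Grundy) = 85 - 12 = 73

73


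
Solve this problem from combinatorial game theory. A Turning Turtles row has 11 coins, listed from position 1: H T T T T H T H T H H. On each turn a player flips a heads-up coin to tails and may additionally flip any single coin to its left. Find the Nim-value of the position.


Coins: H T T T T H T H T H H
Key fact: a single head at position k behaves exactly like a Nim heap of size k (turning it to T and optionally flipping a coin at j < k corresponds to moving the heap from k to j, or to 0), and heads combine as a disjunctive sum (two heads at the same place would cancel, matching j XOR j = 0). So the Nim-value is the XOR of the 1-indexed positions of the heads.
Face-up positions (1-indexed): [1, 6, 8, 10, 11]
XOR 0 with 1: 0 XOR 1 = 1
XOR 1 with 6: 1 XOR 6 = 7
XOR 7 with 8: 7 XOR 8 = 15
XOR 15 with 10: 15 XOR 10 = 5
XOR 5 with 11: 5 XOR 11 = 14
Nim-value = 14

14


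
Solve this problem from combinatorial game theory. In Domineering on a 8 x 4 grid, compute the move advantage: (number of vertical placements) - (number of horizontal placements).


Board is 8 x 4 (rows x cols).
Left (vertical) placements: (rows-1) * cols = 7 * 4 = 28
Right (horizontal) placements: rows * (cols-1) = 8 * 3 = 24
Advantage = Left - Right = 28 - 24 = 4

4


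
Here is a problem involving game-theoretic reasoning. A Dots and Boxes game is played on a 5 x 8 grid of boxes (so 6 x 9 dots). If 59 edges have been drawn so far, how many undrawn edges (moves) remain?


Grid: 5 x 8 boxes, i.e. 6 rows and 9 columns of dots.
Horizontal edges: (rows + 1) * cols = 6 * 8 = 48
Vertical edges: rows * (cols + 1) = 5 * 9 = 45
Total edges: 48 + 45 = 93
Edges drawn: 59
Remaining: 93 - 59 = 34

34


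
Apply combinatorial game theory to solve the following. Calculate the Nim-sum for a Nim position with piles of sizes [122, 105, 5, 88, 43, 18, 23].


We need the XOR (exclusive or) of all pile sizes.
After XOR-ing pile 1 (size 122): 0 XOR 122 = 122
After XOR-ing pile 2 (size 105): 122 XOR 105 = 19
After XOR-ing pile 3 (size 5): 19 XOR 5 = 22
After XOR-ing pile 4 (size 88): 22 XOR 88 = 78
After XOR-ing pile 5 (size 43): 78 XOR 43 = 101
After XOR-ing pile 6 (size 18): 101 XOR 18 = 119
After XOR-ing pile 7 (size 23): 119 XOR 23 = 96
The Nim-value of this position is 96.

96


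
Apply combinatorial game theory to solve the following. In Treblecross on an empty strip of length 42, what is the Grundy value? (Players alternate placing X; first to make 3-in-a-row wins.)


Treblecross: place X on empty cells; 3-in-a-row wins.
Playing within two cells of an existing X lets the opponent win at once, so sensible play treats the cells i-2..i+2 around each X as dead. The player left with no safe cell loses, so this is a normal-play take-away game on strips of safe cells.
Placing X at cell i (0-indexed) of a strip of k safe cells leaves independent strips of sizes max(0, i-2) and max(0, k-i-3). Hence G(k) = mex{ G(max(0,i-2)) XOR G(max(0,k-i-3)) : 0 <= i < k }, with G(0) = 0.
G(1): splits (0,0):0^0=0 -> mex({0}) = 1
G(2): splits (0,0):0^0=0 -> mex({0}) = 1
G(3): splits (0,0):0^0=0 -> mex({0}) = 1
G(4): splits (0,1):0^1=1 (0,0):0^0=0 -> mex({0, 1}) = 2
G(5): splits (0,2):0^1=1 (0,1):0^1=1 (0,0):0^0=0 -> mex({0, 1}) = 2
G(6) = mex({1}) = 0
G(7) = mex({0, 1, 2}) = 3
G(8) = mex({0, 1, 2}) = 3
G(9) = mex({0, 2}) = 1
G(10) = mex({0, 2, 3}) = 1
G(11) = mex({0, 3}) = 1
G(12) = mex({1, 3}) = 0
G(13) = mex({0, 1, 2, 3}) = 4
G(14) = mex({0, 1, 2}) = 3
G(15) = mex({0, 1, 2}) = 3
G(16) = mex({0, 1, 2, 4}) = 3
G(17) = mex({0, 1, 3, 4}) = 2
G(18) = mex({0, 1, 3, 4}) = 2
G(19) = mex({0, 1, 3, 5}) = 2
G(20) = mex({0, 1, 2, 3, 5}) = 4
G(21) = mex({0, 1, 2, 3, 5}) = 4
G(22) = mex({1, 2, 6}) = 0
G(23) = mex({0, 1, 2, 3, 4, 6}) = 5
G(24) = mex({0, 1, 2, 3, 4}) = 5
G(25) = mex({0, 1, 3, 4, 7}) = 2
G(26) = mex({0, 1, 3, 4, 5, 7}) = 2
G(27) = mex({0, 1, 3, 5}) = 2
G(28) = mex({0, 1, 2, 5}) = 3
G(29) = mex({0, 1, 2, 4, 5, 6}) = 3
G(30) = mex({1, 2, 4, 6}) = 0
G(31) = mex({0, 1, 2, 3, 4, 6}) = 5
G(32) = mex({1, 2, 3, 4, 7}) = 0
G(33) = mex({0, 3, 7}) = 1
G(34) = mex({0, 2, 3, 5, 7}) = 1
G(35) = mex({0, 2, 3, 5, 6}) = 1
G(36) = mex({0, 1, 2, 5, 6}) = 3
G(37) = mex({0, 1, 2, 4, 5, 6}) = 3
G(38) = mex({0, 1, 2, 4}) = 3
G(39) = mex({0, 1, 2, 3, 4, 7}) = 5
G(40) = mex({0, 1, 2, 3, 4, 5, 7}) = 6
G(41) = mex({0, 1, 2, 3, 5, 7}) = 4
G(42) = mex({0, 1, 2, 3, 5, 6, 7}) = 4
Therefore G(42) = 4.

4


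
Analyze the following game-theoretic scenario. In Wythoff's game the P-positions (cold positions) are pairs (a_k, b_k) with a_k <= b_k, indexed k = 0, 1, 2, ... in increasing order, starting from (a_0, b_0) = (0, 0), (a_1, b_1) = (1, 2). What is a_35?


By Wythoff's theorem, a_k = floor(k * phi) and b_k = floor(k * phi^2) = a_k + k, where phi = (1 + sqrt(5))/2 is the golden ratio.
phi = (1 + sqrt(5))/2 = 1.618034
k = 35
k * phi = 35 * 1.618034 = 56.631190
a_35 = floor(k * phi) = 56

56


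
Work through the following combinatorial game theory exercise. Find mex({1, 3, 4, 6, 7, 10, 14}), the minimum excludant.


Set = {1, 3, 4, 6, 7, 10, 14}
0 is NOT in the set. This is the mex.
mex = 0

0


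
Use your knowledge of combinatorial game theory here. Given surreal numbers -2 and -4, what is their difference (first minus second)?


x = -2, y = -4
x - y = -2 - -4 = 2

2


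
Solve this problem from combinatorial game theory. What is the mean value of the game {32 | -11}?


Game = {32 | -11}, a switch {a | b} with numbers a > b.
Its thermograph has left wall a - t and right wall b + t, which meet at t = (a - b)/2, where both equal (a + b)/2. So the mast (mean value) is at (a + b)/2.
Mean = (32 + (-11))/2 = 21/2 = 21/2

21/2


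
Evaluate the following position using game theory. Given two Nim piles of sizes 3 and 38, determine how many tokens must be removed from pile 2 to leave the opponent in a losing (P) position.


Piles: 3 and 38
Current XOR: 3 XOR 38 = 37 (non-zero, so this is an N-position).
To make the XOR zero, we need to find a move that balances the piles.
For pile 2 (size 38): target = 38 XOR 37 = 3
We reduce pile 2 from 38 to 3.
Tokens removed: 38 - 3 = 35
Verification: 3 XOR 3 = 0

35


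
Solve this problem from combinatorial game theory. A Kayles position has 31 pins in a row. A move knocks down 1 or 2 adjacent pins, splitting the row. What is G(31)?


Kayles: a move removes 1 or 2 adjacent pins from a contiguous row.
Removing pins from a row of k leaves two independent rows (a, b) with a + b = k - 1 (one pin) or a + b = k - 2 (two pins); an end removal gives a = 0.
By Sprague-Grundy, G(k) = mex{ G(a) XOR G(b) } over all these splits. G(0) = 0.
G(1): splits (0,0):0^0=0 -> mex({0}) = 1
G(2): splits (0,1):0^1=1 (0,0):0^0=0 -> mex({0, 1}) = 2
G(3): splits (0,2):0^2=2 (1,1):1^1=0 (0,1):0^1=1 -> mex({0, 1, 2}) = 3
G(4): splits (0,3):0^3=3 (1,2):1^2=3 (0,2):0^2=2 (1,1):1^1=0 -> mex({0, 2, 3}) = 1
G(5): splits (0,4):0^1=1 (1,3):1^3=2 (2,2):2^2=0 (0,3):0^3=3 (1,2):1^2=3 -> mex({0, 1, 2, 3}) = 4
G(6) = mex({0, 1, 2, 4}) = 3
G(7) = mex({0, 1, 3, 4, 5}) = 2
G(8) = mex({0, 2, 3, 5, 6}) = 1
G(9) = mex({0, 1, 2, 3, 6, 7}) = 4
G(10) = mex({0, 1, 3, 4, 5, 7}) = 2
G(11) = mex({0, 1, 2, 3, 4, 5}) = 6
G(12) = mex({0, 1, 2, 3, 5, 6, 7}) = 4
G(13) = mex({0, 2, 3, 4, 6, 7}) = 1
G(14) = mex({0, 1, 4, 5, 6, 7}) = 2
G(15) = mex({0, 1, 2, 3, 4, 5, 6}) = 7
G(16) = mex({0, 2, 3, 5, 6, 7}) = 1
G(17) = mex({0, 1, 2, 3, 5, 6, 7}) = 4
G(18) = mex({0, 1, 2, 4, 5, 6}) = 3
G(19) = mex({0, 1, 3, 4, 5, 7}) = 2
G(20) = mex({0, 2, 3, 4, 5, 6, 7}) = 1
G(21) = mex({0, 1, 2, 3, 5, 6, 7}) = 4
G(22) = mex({0, 1, 2, 3, 4, 5, 7}) = 6
G(23) = mex({0, 1, 2, 3, 4, 5, 6}) = 7
G(24) = mex({0, 1, 2, 3, 5, 6, 7}) = 4
G(25) = mex({0, 2, 3, 4, 6, 7}) = 1
G(26) = mex({0, 1, 3, 4, 5, 6, 7}) = 2
G(27) = mex({0, 1, 2, 3, 4, 5, 6, 7}) = 8
G(28) = mex({0, 1, 2, 3, 4, 6, 7, 8}) = 5
G(29) = mex({0, 1, 2, 3, 5, 6, 7, 8, 9}) = 4
G(30) = mex({0, 1, 2, 3, 4, 5, 6, 9, 10}) = 7
G(31) = mex({0, 1, 3, 4, 5, 7, 10, 11}) = 2
Therefore G(31) = 2.

2


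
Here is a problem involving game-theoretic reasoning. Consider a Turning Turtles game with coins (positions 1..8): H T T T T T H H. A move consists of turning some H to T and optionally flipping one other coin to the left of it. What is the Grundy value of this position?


Coins: H T T T T T H H
Key fact: a single head at position k behaves exactly like a Nim heap of size k (turning it to T and optionally flipping a coin at j < k corresponds to moving the heap from k to j, or to 0), and heads combine as a disjunctive sum (two heads at the same place would cancel, matching j XOR j = 0). So the Nim-value is the XOR of the 1-indexed positions of the heads.
Face-up positions (1-indexed): [1, 7, 8]
XOR 0 with 1: 0 XOR 1 = 1
XOR 1 with 7: 1 XOR 7 = 6
XOR 6 with 8: 6 XOR 8 = 14
Nim-value = 14

14


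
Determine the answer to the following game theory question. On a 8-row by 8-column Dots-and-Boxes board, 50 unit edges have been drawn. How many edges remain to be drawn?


Grid: 8 x 8 boxes, i.e. 9 rows and 9 columns of dots.
Horizontal edges: (rows + 1) * cols = 9 * 8 = 72
Vertical edges: rows * (cols + 1) = 8 * 9 = 72
Total edges: 72 + 72 = 144
Edges drawn: 50
Remaining: 144 - 50 = 94

94


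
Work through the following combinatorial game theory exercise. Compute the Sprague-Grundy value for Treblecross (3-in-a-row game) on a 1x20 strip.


Treblecross: place X on empty cells; 3-in-a-row wins.
Playing within two cells of an existing X lets the opponent win at once, so sensible play treats the cells i-2..i+2 around each X as dead. The player left with no safe cell loses, so this is a normal-play take-away game on strips of safe cells.
Placing X at cell i (0-indexed) of a strip of k safe cells leaves independent strips of sizes max(0, i-2) and max(0, k-i-3). Hence G(k) = mex{ G(max(0,i-2)) XOR G(max(0,k-i-3)) : 0 <= i < k }, with G(0) = 0.
G(1): splits (0,0):0^0=0 -> mex({0}) = 1
G(2): splits (0,0):0^0=0 -> mex({0}) = 1
G(3): splits (0,0):0^0=0 -> mex({0}) = 1
G(4): splits (0,1):0^1=1 (0,0):0^0=0 -> mex({0, 1}) = 2
G(5): splits (0,2):0^1=1 (0,1):0^1=1 (0,0):0^0=0 -> mex({0, 1}) = 2
G(6) = mex({1}) = 0
G(7) = mex({0, 1, 2}) = 3
G(8) = mex({0, 1, 2}) = 3
G(9) = mex({0, 2}) = 1
G(10) = mex({0, 2, 3}) = 1
G(11) = mex({0, 3}) = 1
G(12) = mex({1, 3}) = 0
G(13) = mex({0, 1, 2, 3}) = 4
G(14) = mex({0, 1, 2}) = 3
G(15) = mex({0, 1, 2}) = 3
G(16) = mex({0, 1, 2, 4}) = 3
G(17) = mex({0, 1, 3, 4}) = 2
G(18) = mex({0, 1, 3, 4}) = 2
G(19) = mex({0, 1, 3, 5}) = 2
G(20) = mex({0, 1, 2, 3, 5}) = 4
Therefore G(20) = 4.

4


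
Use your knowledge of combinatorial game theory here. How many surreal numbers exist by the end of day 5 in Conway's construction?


Day 0: {|} = 0 is born. Count = 1.
Day n: the number of surreal numbers born by day n is 2^(n+1) - 1.
By day 0: 2^1 - 1 = 1
By day 1: 2^2 - 1 = 3
By day 2: 2^3 - 1 = 7
By day 3: 2^4 - 1 = 15
By day 4: 2^5 - 1 = 31
By day 5: 2^6 - 1 = 63
By day 5: 63 surreal numbers.

63


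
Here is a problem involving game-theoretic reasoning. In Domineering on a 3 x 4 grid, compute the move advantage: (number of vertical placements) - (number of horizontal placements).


Board is 3 x 4 (rows x cols).
Left (vertical) placements: (rows-1) * cols = 2 * 4 = 8
Right (horizontal) placements: rows * (cols-1) = 3 * 3 = 9
Advantage = Left - Right = 8 - 9 = -1

-1


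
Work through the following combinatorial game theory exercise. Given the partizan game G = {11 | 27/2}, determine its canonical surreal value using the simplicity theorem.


Left options: {11}, max = 11
Right options: {27/2}, min = 27/2
All options are numbers and max(Left) < min(Right), so by the simplicity theorem the value is the simplest (earliest-born) number strictly between 11 and 27/2.
Integers 12 through 13 all lie strictly between 11 and 27/2.
Among integers, the simplest (lowest birthday = smallest |n|; 0 is born on day 0, +-n on day n) is 12.
No non-integer in the interval can be simpler: if x is a non-integer in the interval, then floor(x) or ceil(x) also lies in the interval (the interval contains an integer), and both are proper prefixes of x's sign expansion, i.e. born earlier. So the game value is 12.
Game value = 12

12


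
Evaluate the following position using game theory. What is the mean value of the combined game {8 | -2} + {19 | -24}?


G1 = {8 | -2}, G2 = {19 | -24}
Each is a switch {a | b} with numbers a > b; its mean value is (a + b)/2, and mean value is additive over game sums: m(G1 + G2) = m(G1) + m(G2).
Mean of G1 = (8 + (-2))/2 = 6/2 = 3
Mean of G2 = (19 + (-24))/2 = -5/2 = -5/2
Mean of G1 + G2 = 3 + -5/2 = 1/2

1/2


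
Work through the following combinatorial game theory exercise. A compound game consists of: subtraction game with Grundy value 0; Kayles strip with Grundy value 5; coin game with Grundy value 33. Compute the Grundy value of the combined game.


By the Sprague-Grundy theorem, the Grundy value of a sum of games is the XOR of individual Grundy values.
subtraction game: Grundy value = 0. Running XOR: 0 XOR 0 = 0
Kayles strip: Grundy value = 5. Running XOR: 0 XOR 5 = 5
coin game: Grundy value = 33. Running XOR: 5 XOR 33 = 36
The combined Grundy value is 36.

36


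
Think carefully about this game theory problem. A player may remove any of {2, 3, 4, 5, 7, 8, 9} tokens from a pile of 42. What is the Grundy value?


The subtraction set is S = {2, 3, 4, 5, 7, 8, 9}.
G(k) = mex{ G(k - s) : s in S, s <= k }. We compute iteratively: G(0) = 0.
G(1) = mex({}) = 0
G(2) = mex({0}) = 1
G(3) = mex({0}) = 1
G(4) = mex({0, 1}) = 2
G(5) = mex({0, 1}) = 2
G(6) = mex({0, 1, 2}) = 3
G(7) = mex({0, 1, 2}) = 3
G(8) = mex({0, 1, 2, 3}) = 4
G(9) = mex({0, 1, 2, 3}) = 4
G(10) = mex({0, 1, 2, 3, 4}) = 5
G(11) = mex({1, 2, 3, 4}) = 0
G(12) = mex({1, 2, 3, 4, 5}) = 0
G(13) = mex({0, 2, 3, 4, 5}) = 1
G(14) = mex({0, 2, 3, 4, 5}) = 1
G(15) = mex({0, 1, 3, 4, 5}) = 2
G(16) = mex({0, 1, 3, 4}) = 2
G(17) = mex({0, 1, 2, 4, 5}) = 3
G(18) = mex({0, 1, 2, 4, 5}) = 3
G(19) = mex({0, 1, 2, 3, 5}) = 4
Observe that G(11)..G(19) = 0, 0, 1, 1, 2, 2, 3, 3, 4 repeats G(0)..G(8) = 0, 0, 1, 1, 2, 2, 3, 3, 4.
For k >= max(S) = 9, G(k) is determined by the previous 9 values G(k-9)..G(k-1); a window of 9 consecutive values has recurred shifted by 11, so by induction G(k + 11) = G(k) for all k >= 0: the sequence is periodic from the start with period 11.
One period: G(0..10) = 0, 0, 1, 1, 2, 2, 3, 3, 4, 4, 5.
42 mod 11 = 9, so G(42) = G(9) = 4.

4


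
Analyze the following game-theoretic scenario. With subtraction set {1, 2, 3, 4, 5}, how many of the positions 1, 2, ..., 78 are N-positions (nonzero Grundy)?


Subtraction set S = {1, 2, 3, 4, 5}, so G(n) = n mod 6.
G(n) = 0 when n is a multiple of 6.
Multiples of 6 in [1, 78]: 13
N-positions (nonzero Grundy) = 78 - 13 = 65

65


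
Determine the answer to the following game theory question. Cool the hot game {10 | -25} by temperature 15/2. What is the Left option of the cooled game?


Original game: {10 | -25} (a switch {a | b} with a > b).
Cooling by t (for t below the temperature (a - b)/2 = 35/2) taxes each move by t: {a | b} cooled by t is {a - t | b + t}.
Cooling amount: t = 15/2
Cooled Left option: 10 - 15/2 = 5/2
Cooled Right option: -25 + 15/2 = -35/2
Cooled game: {5/2 | -35/2}
Left option = 5/2

5/2


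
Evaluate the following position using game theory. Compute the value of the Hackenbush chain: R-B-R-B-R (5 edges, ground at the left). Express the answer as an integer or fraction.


Edges (from ground): R-B-R-B-R
By Berlekamp's sign-expansion rule, a Blue-Red Hackenbush stalk has the value of the surreal number whose sign sequence is the edge sequence with B -> + and R -> -.
Sign sequence: -+-+-
Trace the sign expansion in the surreal number tree, starting from 0:
Edge 1: R (sign -) -> bounds (-inf, 0), value = -1
Edge 2: B (sign +) -> bounds (-1, 0), value = -1/2
Edge 3: R (sign -) -> bounds (-1, -1/2), value = -3/4
Edge 4: B (sign +) -> bounds (-3/4, -1/2), value = -5/8
Edge 5: R (sign -) -> bounds (-3/4, -5/8), value = -11/16
Game value = -11/16

-11/16


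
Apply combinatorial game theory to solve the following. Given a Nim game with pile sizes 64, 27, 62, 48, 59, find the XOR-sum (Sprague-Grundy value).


We need the XOR (exclusive or) of all pile sizes.
After XOR-ing pile 1 (size 64): 0 XOR 64 = 64
After XOR-ing pile 2 (size 27): 64 XOR 27 = 91
After XOR-ing pile 3 (size 62): 91 XOR 62 = 101
After XOR-ing pile 4 (size 48): 101 XOR 48 = 85
After XOR-ing pile 5 (size 59): 85 XOR 59 = 110
The Nim-value of this position is 110.

110


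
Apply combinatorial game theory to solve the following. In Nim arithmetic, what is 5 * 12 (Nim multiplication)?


Nim multiplication is bilinear over XOR: (u XOR v) * w = (u*w) XOR (v*w).
So we split each operand into its bit components and XOR the pairwise Nim products.
5 = 1 + 4 (as XOR of powers of 2).
12 = 4 + 8 (as XOR of powers of 2).
Using the standard Nim-product table on single bits:
  2*2 = 3,   2*4 = 8,   2*8 = 12,
  4*4 = 6,   4*8 = 11,  8*8 = 13,
and  1*x = x (identity), k*l = l*k (commutative).
Pairwise Nim products:
  1 * 4 = 4
  1 * 8 = 8
  4 * 4 = 6
  4 * 8 = 11
XOR them: 4 XOR 8 XOR 6 XOR 11 = 1.
Result: 5 * 12 = 1 (in Nim).

1


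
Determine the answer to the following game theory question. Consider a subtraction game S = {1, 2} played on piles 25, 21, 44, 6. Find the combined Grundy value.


Subtraction set: {1, 2}
For this subtraction set, G(n) = n mod 3 (period = max + 1 = 3).
Pile 1 (size 25): G(25) = 25 mod 3 = 1
Pile 2 (size 21): G(21) = 21 mod 3 = 0
Pile 3 (size 44): G(44) = 44 mod 3 = 2
Pile 4 (size 6): G(6) = 6 mod 3 = 0
Total Grundy value = XOR of all: 1 XOR 0 XOR 2 XOR 0 = 3

3


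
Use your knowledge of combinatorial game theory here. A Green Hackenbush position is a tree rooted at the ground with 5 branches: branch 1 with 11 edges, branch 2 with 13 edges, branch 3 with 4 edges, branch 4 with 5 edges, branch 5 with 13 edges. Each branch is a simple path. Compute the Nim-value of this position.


The tree has 5 branches from the ground vertex.
In Green Hackenbush, the Nim-value of a simple path of length k is k.
Branch 1: length 11, Nim-value = 11
Branch 2: length 13, Nim-value = 13
Branch 3: length 4, Nim-value = 4
Branch 4: length 5, Nim-value = 5
Branch 5: length 13, Nim-value = 13
Total Nim-value = XOR of all branch values:
0 XOR 11 = 11
11 XOR 13 = 6
6 XOR 4 = 2
2 XOR 5 = 7
7 XOR 13 = 10
Nim-value of the tree = 10

10


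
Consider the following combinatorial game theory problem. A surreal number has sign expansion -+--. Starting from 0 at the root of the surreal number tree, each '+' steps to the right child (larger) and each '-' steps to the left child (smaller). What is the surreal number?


Sign expansion: -+--
Rule: track bounds (lo, hi), initially (-inf, +inf). On '+', the current value becomes lo and we move to the simplest number in (value, hi): value + 1 if hi = +inf, otherwise the midpoint (value + hi)/2. On '-', the current value becomes hi and we move to value - 1 if lo = -inf, otherwise the midpoint (lo + value)/2.
Start at 0.
Step 1: sign = -, move left. Bounds: (-inf, 0). Value = -1
Step 2: sign = +, move right. Bounds: (-1, 0). Value = -1/2
Step 3: sign = -, move left. Bounds: (-1, -1/2). Value = -3/4
Step 4: sign = -, move left. Bounds: (-1, -3/4). Value = -7/8
The surreal number with sign expansion -+-- is -7/8.

-7/8


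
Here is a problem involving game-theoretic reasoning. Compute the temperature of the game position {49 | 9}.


The game is {49 | 9}, a switch {a | b} with numbers a > b.
Cooling {a | b} by t gives {a - t | b + t}, which stops being hot when a - t = b + t, i.e. at t = (a - b)/2. So the temperature of a switch is (a - b)/2.
Temperature = (Left option - Right option) / 2
= (49 - (9)) / 2
= 40 / 2
= 20

20


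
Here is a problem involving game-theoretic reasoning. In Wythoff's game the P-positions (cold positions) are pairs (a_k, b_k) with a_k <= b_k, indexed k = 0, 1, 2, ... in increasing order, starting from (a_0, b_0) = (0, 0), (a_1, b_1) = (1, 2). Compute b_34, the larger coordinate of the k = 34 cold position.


By Wythoff's theorem, a_k = floor(k * phi) and b_k = floor(k * phi^2) = a_k + k, where phi = (1 + sqrt(5))/2 is the golden ratio.
phi = (1 + sqrt(5))/2 = 1.618034
phi^2 = phi + 1 = 2.618034
k = 34
k * phi^2 = 34 * 2.618034 = 89.013156
b_34 = floor(k * phi^2) = 89 (check: a_34 + k = 55 + 34 = 89)

89


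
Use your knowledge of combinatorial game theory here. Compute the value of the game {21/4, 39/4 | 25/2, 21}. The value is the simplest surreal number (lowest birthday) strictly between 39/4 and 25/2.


Left options: {21/4, 39/4}, max = 39/4
Right options: {25/2, 21}, min = 25/2
All options are numbers and max(Left) < min(Right), so by the simplicity theorem the value is the simplest (earliest-born) number strictly between 39/4 and 25/2.
Integers 10 through 12 all lie strictly between 39/4 and 25/2.
Among integers, the simplest (lowest birthday = smallest |n|; 0 is born on day 0, +-n on day n) is 10.
No non-integer in the interval can be simpler: if x is a non-integer in the interval, then floor(x) or ceil(x) also lies in the interval (the interval contains an integer), and both are proper prefixes of x's sign expansion, i.e. born earlier. So the game value is 10.
Game value = 10

10


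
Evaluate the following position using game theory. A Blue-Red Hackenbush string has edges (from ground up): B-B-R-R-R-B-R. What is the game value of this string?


Edges (from ground): B-B-R-R-R-B-R
By Berlekamp's sign-expansion rule, a Blue-Red Hackenbush stalk has the value of the surreal number whose sign sequence is the edge sequence with B -> + and R -> -.
Sign sequence: ++---+-
Trace the sign expansion in the surreal number tree, starting from 0:
Edge 1: B (sign +) -> bounds (0, +inf), value = 1
Edge 2: B (sign +) -> bounds (1, +inf), value = 2
Edge 3: R (sign -) -> bounds (1, 2), value = 3/2
Edge 4: R (sign -) -> bounds (1, 3/2), value = 5/4
Edge 5: R (sign -) -> bounds (1, 5/4), value = 9/8
Edge 6: B (sign +) -> bounds (9/8, 5/4), value = 19/16
Edge 7: R (sign -) -> bounds (9/8, 19/16), value = 37/32
Game value = 37/32

37/32


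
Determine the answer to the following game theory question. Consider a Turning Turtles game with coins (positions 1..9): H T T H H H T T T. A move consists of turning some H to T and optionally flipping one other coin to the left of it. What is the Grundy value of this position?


Coins: H T T H H H T T T
Key fact: a single head at position k behaves exactly like a Nim heap of size k (turning it to T and optionally flipping a coin at j < k corresponds to moving the heap from k to j, or to 0), and heads combine as a disjunctive sum (two heads at the same place would cancel, matching j XOR j = 0). So the Nim-value is the XOR of the 1-indexed positions of the heads.
Face-up positions (1-indexed): [1, 4, 5, 6]
XOR 0 with 1: 0 XOR 1 = 1
XOR 1 with 4: 1 XOR 4 = 5
XOR 5 with 5: 5 XOR 5 = 0
XOR 0 with 6: 0 XOR 6 = 6
Nim-value = 6

6


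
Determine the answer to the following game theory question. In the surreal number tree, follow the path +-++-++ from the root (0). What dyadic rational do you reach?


Sign expansion: +-++-++
Rule: track bounds (lo, hi), initially (-inf, +inf). On '+', the current value becomes lo and we move to the simplest number in (value, hi): value + 1 if hi = +inf, otherwise the midpoint (value + hi)/2. On '-', the current value becomes hi and we move to value - 1 if lo = -inf, otherwise the midpoint (lo + value)/2.
Start at 0.
Step 1: sign = +, move right. Bounds: (0, +inf). Value = 1
Step 2: sign = -, move left. Bounds: (0, 1). Value = 1/2
Step 3: sign = +, move right. Bounds: (1/2, 1). Value = 3/4
Step 4: sign = +, move right. Bounds: (3/4, 1). Value = 7/8
Step 5: sign = -, move left. Bounds: (3/4, 7/8). Value = 13/16
Step 6: sign = +, move right. Bounds: (13/16, 7/8). Value = 27/32
Step 7: sign = +, move right. Bounds: (27/32, 7/8). Value = 55/64
The surreal number with sign expansion +-++-++ is 55/64.

55/64


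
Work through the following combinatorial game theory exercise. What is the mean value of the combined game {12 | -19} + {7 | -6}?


G1 = {12 | -19}, G2 = {7 | -6}
Each is a switch {a | b} with numbers a > b; its mean value is (a + b)/2, and mean value is additive over game sums: m(G1 + G2) = m(G1) + m(G2).
Mean of G1 = (12 + (-19))/2 = -7/2 = -7/2
Mean of G2 = (7 + (-6))/2 = 1/2 = 1/2
Mean of G1 + G2 = -7/2 + 1/2 = -3

-3


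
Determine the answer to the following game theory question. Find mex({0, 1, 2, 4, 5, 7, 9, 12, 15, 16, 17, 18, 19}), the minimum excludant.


Set = {0, 1, 2, 4, 5, 7, 9, 12, 15, 16, 17, 18, 19}
0 is in the set.
1 is in the set.
2 is in the set.
3 is NOT in the set. This is the mex.
mex = 3

3


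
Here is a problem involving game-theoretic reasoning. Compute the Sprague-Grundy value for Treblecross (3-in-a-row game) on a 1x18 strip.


Treblecross: place X on empty cells; 3-in-a-row wins.
Playing within two cells of an existing X lets the opponent win at once, so sensible play treats the cells i-2..i+2 around each X as dead. The player left with no safe cell loses, so this is a normal-play take-away game on strips of safe cells.
Placing X at cell i (0-indexed) of a strip of k safe cells leaves independent strips of sizes max(0, i-2) and max(0, k-i-3). Hence G(k) = mex{ G(max(0,i-2)) XOR G(max(0,k-i-3)) : 0 <= i < k }, with G(0) = 0.
G(1): splits (0,0):0^0=0 -> mex({0}) = 1
G(2): splits (0,0):0^0=0 -> mex({0}) = 1
G(3): splits (0,0):0^0=0 -> mex({0}) = 1
G(4): splits (0,1):0^1=1 (0,0):0^0=0 -> mex({0, 1}) = 2
G(5): splits (0,2):0^1=1 (0,1):0^1=1 (0,0):0^0=0 -> mex({0, 1}) = 2
G(6) = mex({1}) = 0
G(7) = mex({0, 1, 2}) = 3
G(8) = mex({0, 1, 2}) = 3
G(9) = mex({0, 2}) = 1
G(10) = mex({0, 2, 3}) = 1
G(11) = mex({0, 3}) = 1
G(12) = mex({1, 3}) = 0
G(13) = mex({0, 1, 2, 3}) = 4
G(14) = mex({0, 1, 2}) = 3
G(15) = mex({0, 1, 2}) = 3
G(16) = mex({0, 1, 2, 4}) = 3
G(17) = mex({0, 1, 3, 4}) = 2
G(18) = mex({0, 1, 3, 4}) = 2
Therefore G(18) = 2.

2


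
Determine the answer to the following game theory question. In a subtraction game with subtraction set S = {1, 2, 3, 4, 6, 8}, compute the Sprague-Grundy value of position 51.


The subtraction set is S = {1, 2, 3, 4, 6, 8}.
G(k) = mex{ G(k - s) : s in S, s <= k }. We compute iteratively: G(0) = 0.
G(1) = mex({0}) = 1
G(2) = mex({0, 1}) = 2
G(3) = mex({0, 1, 2}) = 3
G(4) = mex({0, 1, 2, 3}) = 4
G(5) = mex({1, 2, 3, 4}) = 0
G(6) = mex({0, 2, 3, 4}) = 1
G(7) = mex({0, 1, 3, 4}) = 2
G(8) = mex({0, 1, 2, 4}) = 3
G(9) = mex({0, 1, 2, 3}) = 4
G(10) = mex({1, 2, 3, 4}) = 0
G(11) = mex({0, 2, 3, 4}) = 1
G(12) = mex({0, 1, 3, 4}) = 2
Observe that G(5)..G(12) = 0, 1, 2, 3, 4, 0, 1, 2 repeats G(0)..G(7) = 0, 1, 2, 3, 4, 0, 1, 2.
For k >= max(S) = 8, G(k) is determined by the previous 8 values G(k-8)..G(k-1); a window of 8 consecutive values has recurred shifted by 5, so by induction G(k + 5) = G(k) for all k >= 0: the sequence is periodic from the start with period 5.
One period: G(0..4) = 0, 1, 2, 3, 4.
51 mod 5 = 1, so G(51) = G(1) = 1.

1


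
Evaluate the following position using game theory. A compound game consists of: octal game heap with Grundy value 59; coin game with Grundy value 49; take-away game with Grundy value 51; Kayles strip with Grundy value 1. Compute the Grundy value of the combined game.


By the Sprague-Grundy theorem, the Grundy value of a sum of games is the XOR of individual Grundy values.
octal game heap: Grundy value = 59. Running XOR: 0 XOR 59 = 59
coin game: Grundy value = 49. Running XOR: 59 XOR 49 = 10
take-away game: Grundy value = 51. Running XOR: 10 XOR 51 = 57
Kayles strip: Grundy value = 1. Running XOR: 57 XOR 1 = 56
The combined Grundy value is 56.

56


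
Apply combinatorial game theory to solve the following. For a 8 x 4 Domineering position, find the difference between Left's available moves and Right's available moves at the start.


Board is 8 x 4 (rows x cols).
Left (vertical) placements: (rows-1) * cols = 7 * 4 = 28
Right (horizontal) placements: rows * (cols-1) = 8 * 3 = 24
Advantage = Left - Right = 28 - 24 = 4

4


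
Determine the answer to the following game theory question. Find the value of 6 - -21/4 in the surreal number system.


x = 6, y = -21/4
Converting to common denominator: 4
x = 24/4, y = -21/4
x - y = 6 - -21/4 = 45/4

45/4


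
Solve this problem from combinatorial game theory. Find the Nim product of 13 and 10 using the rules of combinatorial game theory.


Nim multiplication is bilinear over XOR: (u XOR v) * w = (u*w) XOR (v*w).
So we split each operand into its bit components and XOR the pairwise Nim products.
13 = 1 + 4 + 8 (as XOR of powers of 2).
10 = 2 + 8 (as XOR of powers of 2).
Using the standard Nim-product table on single bits:
  2*2 = 3,   2*4 = 8,   2*8 = 12,
  4*4 = 6,   4*8 = 11,  8*8 = 13,
and  1*x = x (identity), k*l = l*k (commutative).
Pairwise Nim products:
  1 * 2 = 2
  1 * 8 = 8
  4 * 2 = 8
  4 * 8 = 11
  8 * 2 = 12
  8 * 8 = 13
XOR them: 2 XOR 8 XOR 8 XOR 11 XOR 12 XOR 13 = 8.
Result: 13 * 10 = 8 (in Nim).

8


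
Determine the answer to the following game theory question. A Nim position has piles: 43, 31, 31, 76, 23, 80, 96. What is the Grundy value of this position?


We need the XOR (exclusive or) of all pile sizes.
After XOR-ing pile 1 (size 43): 0 XOR 43 = 43
After XOR-ing pile 2 (size 31): 43 XOR 31 = 52
After XOR-ing pile 3 (size 31): 52 XOR 31 = 43
After XOR-ing pile 4 (size 76): 43 XOR 76 = 103
After XOR-ing pile 5 (size 23): 103 XOR 23 = 112
After XOR-ing pile 6 (size 80): 112 XOR 80 = 32
After XOR-ing pile 7 (size 96): 32 XOR 96 = 64
The Nim-value of this position is 64.

64


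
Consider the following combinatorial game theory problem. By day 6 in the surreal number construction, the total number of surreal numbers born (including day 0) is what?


Day 0: {|} = 0 is born. Count = 1.
Day n: the number of surreal numbers born by day n is 2^(n+1) - 1.
By day 0: 2^1 - 1 = 1
By day 1: 2^2 - 1 = 3
By day 2: 2^3 - 1 = 7
By day 3: 2^4 - 1 = 15
By day 4: 2^5 - 1 = 31
By day 5: 2^6 - 1 = 63
By day 6: 2^7 - 1 = 127
By day 6: 127 surreal numbers.

127


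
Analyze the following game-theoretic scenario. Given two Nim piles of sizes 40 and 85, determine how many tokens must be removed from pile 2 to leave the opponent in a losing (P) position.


Piles: 40 and 85
Current XOR: 40 XOR 85 = 125 (non-zero, so this is an N-position).
To make the XOR zero, we need to find a move that balances the piles.
For pile 2 (size 85): target = 85 XOR 125 = 40
We reduce pile 2 from 85 to 40.
Tokens removed: 85 - 40 = 45
Verification: 40 XOR 40 = 0

45


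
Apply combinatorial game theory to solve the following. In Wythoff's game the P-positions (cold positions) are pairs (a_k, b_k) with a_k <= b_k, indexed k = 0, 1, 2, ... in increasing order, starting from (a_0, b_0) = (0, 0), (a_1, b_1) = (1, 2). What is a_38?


By Wythoff's theorem, a_k = floor(k * phi) and b_k = floor(k * phi^2) = a_k + k, where phi = (1 + sqrt(5))/2 is the golden ratio.
phi = (1 + sqrt(5))/2 = 1.618034
k = 38
k * phi = 38 * 1.618034 = 61.485292
a_38 = floor(k * phi) = 61

61


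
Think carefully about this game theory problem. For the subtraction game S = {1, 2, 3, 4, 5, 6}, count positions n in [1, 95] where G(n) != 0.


Subtraction set S = {1, 2, 3, 4, 5, 6}, so G(n) = n mod 7.
G(n) = 0 when n is a multiple of 7.
Multiples of 7 in [1, 95]: 13
N-positions (nonzero Grundy) = 95 - 13 = 82

82
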